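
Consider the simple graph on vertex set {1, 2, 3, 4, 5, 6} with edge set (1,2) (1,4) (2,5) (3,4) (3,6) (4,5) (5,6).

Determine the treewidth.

A width-2 tree decomposition is:
Bags: B1 = {1, 2, 4}  B2 = {2, 4, 5}  B3 = {3, 4, 5}  B4 = {3, 5, 6}
Tree: B1–B2, B2–B3, B3–B4
The largest bag has 3 vertices, giving width 2; this decomposition certifies tw(G) ≤ 2. For the lower bound, G contains the cycle 1–2–5–4–1, so G is not a forest; only forests have treewidth ≤ 1, hence tw(G) ≥ 2. Combining the bounds, tw(G) = 2.

2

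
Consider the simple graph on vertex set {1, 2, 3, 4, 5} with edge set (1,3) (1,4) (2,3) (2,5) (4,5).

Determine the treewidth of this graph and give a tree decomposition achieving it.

Each bag holds 3 vertices, so the decomposition has width 2, which upper-bounds the treewidth. For the lower bound, G contains the cycle 3–2–5–4–1–3, so G is not a forest; only forests have treewidth ≤ 1, hence tw(G) ≥ 2. The upper and lower bounds meet at 2, so that is the treewidth.

Treewidth 2.
One such decomposition:
Bags: B1 = {2, 3, 5}  B2 = {3, 4, 5}  B3 = {1, 3, 4}
Tree: B1–B2, B2–B3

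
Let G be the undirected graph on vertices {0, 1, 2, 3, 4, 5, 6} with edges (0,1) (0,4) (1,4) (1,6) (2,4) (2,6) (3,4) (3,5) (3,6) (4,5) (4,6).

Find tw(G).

2

A width-2 tree decomposition is:
Bags: B1 = {1, 4, 6}  B2 = {3, 4, 6}  B3 = {2, 4, 6}  B4 = {0, 1, 4}  B5 = {3, 4, 5}
Tree: B1–B2, B2–B3, B1–B4, B2–B5
The largest bag has 3 vertices, giving width 2; this decomposition certifies tw(G) ≤ 2. On the other hand G contains the 3-clique {0, 1, 4}. A clique must lie in a single bag of any decomposition, so no decomposition can have width below 2. Therefore the treewidth is 2.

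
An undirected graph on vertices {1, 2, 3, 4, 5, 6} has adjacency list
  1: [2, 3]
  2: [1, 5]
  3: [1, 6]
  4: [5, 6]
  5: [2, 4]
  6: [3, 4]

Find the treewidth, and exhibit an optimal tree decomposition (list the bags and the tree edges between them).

The largest bag has 3 vertices, giving width 2; this decomposition certifies tw(G) ≤ 2. Since 1–3–6–4–5–2–1 is a cycle in G, G is not acyclic. Forests are exactly the graphs of treewidth ≤ 1, so tw(G) ≥ 2. Hence tw(G) = 2 exactly.

Treewidth 2.
One optimal decomposition is:
Bags: B1 = {1, 3, 6}  B2 = {1, 4, 6}  B3 = {1, 4, 5}  B4 = {1, 2, 5}
Tree: B1–B2, B2–B3, B3–B4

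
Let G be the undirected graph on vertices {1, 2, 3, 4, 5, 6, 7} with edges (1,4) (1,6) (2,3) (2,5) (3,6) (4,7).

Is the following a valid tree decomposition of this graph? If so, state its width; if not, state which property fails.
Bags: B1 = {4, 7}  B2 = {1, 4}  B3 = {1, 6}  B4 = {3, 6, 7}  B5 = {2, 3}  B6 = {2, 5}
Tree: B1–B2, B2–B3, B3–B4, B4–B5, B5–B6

A tree decomposition must satisfy three properties: every vertex lies in some bag; for every edge, both endpoints lie together in some bag; and for every vertex, the bags containing it form a connected subtree. Here bags containing vertex 7 are not connected in the tree, so the decomposition is invalid.

No — bags containing vertex 7 are not connected in the tree.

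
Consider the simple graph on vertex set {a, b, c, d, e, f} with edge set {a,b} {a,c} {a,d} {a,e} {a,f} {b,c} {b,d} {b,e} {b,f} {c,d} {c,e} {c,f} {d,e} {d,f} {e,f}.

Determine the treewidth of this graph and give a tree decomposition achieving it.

Treewidth 5.
One optimal decomposition is:
Bags: B1 = {a, b, c, d, e, f}
Tree: (single bag)

A single bag containing all 6 vertices is trivially a valid decomposition of width 5. Conversely, {a, b, c, d, e, f} is a clique of size 6, and the vertices of any clique must share a bag in every tree decomposition; so some bag has ≥ 6 vertices and tw(G) ≥ 5. The upper and lower bounds meet at 5, so that is the treewidth.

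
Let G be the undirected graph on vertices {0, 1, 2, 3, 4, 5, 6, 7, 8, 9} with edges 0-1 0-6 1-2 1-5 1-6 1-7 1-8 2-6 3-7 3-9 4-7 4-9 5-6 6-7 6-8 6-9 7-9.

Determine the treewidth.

A width-2 tree decomposition is:
Bags: B1 = {1, 6, 7}  B2 = {0, 1, 6}  B3 = {6, 7, 9}  B4 = {1, 6, 8}  B5 = {4, 7, 9}  B6 = {1, 2, 6}  B7 = {3, 7, 9}  B8 = {1, 5, 6}
Tree: B1–B2, B1–B3, B1–B4, B3–B5, B1–B6, B3–B7, B1–B8
Every bag has size at most 3, so the width is 3 − 1 = 2 and tw(G) ≤ 2. Conversely, {3, 7, 9} is a clique of size 3, and the vertices of any clique must share a bag in every tree decomposition; so some bag has ≥ 3 vertices and tw(G) ≥ 2. The upper and lower bounds meet at 2, so that is the treewidth.

2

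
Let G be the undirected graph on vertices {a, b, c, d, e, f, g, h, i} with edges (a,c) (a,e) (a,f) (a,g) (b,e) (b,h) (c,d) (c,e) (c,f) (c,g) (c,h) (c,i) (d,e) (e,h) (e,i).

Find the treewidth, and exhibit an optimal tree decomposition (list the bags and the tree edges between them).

Treewidth 2.
Bags: B1 = {c, e, i}  B2 = {a, c, e}  B3 = {a, c, g}  B4 = {c, d, e}  B5 = {c, e, h}  B6 = {a, c, f}  B7 = {b, e, h}
Tree: B1–B2, B2–B3, B2–B4, B1–B5, B2–B6, B5–B7

Every bag has size at most 3, so the width is 3 − 1 = 2 and tw(G) ≤ 2. For the lower bound, the 3 vertices {a, c, g} are pairwise adjacent, and any tree decomposition puts a clique entirely inside one bag — forcing width ≥ 2. Combining the bounds, tw(G) = 2.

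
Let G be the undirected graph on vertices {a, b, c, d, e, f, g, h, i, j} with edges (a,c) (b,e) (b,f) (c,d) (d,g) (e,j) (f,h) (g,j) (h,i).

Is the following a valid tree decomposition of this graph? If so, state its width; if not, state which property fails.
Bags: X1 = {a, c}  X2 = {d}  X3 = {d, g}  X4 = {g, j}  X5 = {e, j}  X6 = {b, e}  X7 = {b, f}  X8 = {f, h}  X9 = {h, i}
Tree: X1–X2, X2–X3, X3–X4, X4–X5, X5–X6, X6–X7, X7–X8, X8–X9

No — edge (c,d) lies in no bag.

A tree decomposition must satisfy three properties: every vertex lies in some bag; for every edge, both endpoints lie together in some bag; and for every vertex, the bags containing it form a connected subtree. Here edge (c,d) lies in no bag, so the decomposition is invalid.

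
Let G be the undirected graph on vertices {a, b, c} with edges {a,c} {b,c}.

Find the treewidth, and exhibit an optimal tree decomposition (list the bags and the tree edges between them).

Treewidth 1.
One such decomposition:
Bags: B1 = {a, c}  B2 = {b, c}
Tree: B1–B2

Every bag has size at most 2, so the width is 2 − 1 = 1 and tw(G) ≤ 1. G has an edge, so its treewidth is at least 1. Hence tw(G) = 1 exactly.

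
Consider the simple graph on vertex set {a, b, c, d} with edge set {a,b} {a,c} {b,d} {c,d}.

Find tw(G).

2

A width-2 tree decomposition is:
Bags: B1 = {a, b, c}  B2 = {b, c, d}
Tree: B1–B2
The largest bag has 3 vertices, giving width 2; this decomposition certifies tw(G) ≤ 2. For the lower bound, G contains the cycle b–a–c–d–b, so G is not a forest; only forests have treewidth ≤ 1, hence tw(G) ≥ 2. Hence tw(G) = 2 exactly.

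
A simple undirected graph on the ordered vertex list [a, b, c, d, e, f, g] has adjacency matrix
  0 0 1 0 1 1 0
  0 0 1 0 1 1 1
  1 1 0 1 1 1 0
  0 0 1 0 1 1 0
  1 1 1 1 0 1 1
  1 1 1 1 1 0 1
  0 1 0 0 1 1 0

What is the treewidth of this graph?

A width-3 tree decomposition is:
Bags: B1 = {b, c, e, f}  B2 = {c, d, e, f}  B3 = {a, c, e, f}  B4 = {b, e, f, g}
Tree: B1–B2, B2–B3, B1–B4
The largest bag has 4 vertices, giving width 3; this decomposition certifies tw(G) ≤ 3. Conversely, {b, e, f, g} is a clique of size 4, and the vertices of any clique must share a bag in every tree decomposition; so some bag has ≥ 4 vertices and tw(G) ≥ 3. Combining the bounds, tw(G) = 3.

3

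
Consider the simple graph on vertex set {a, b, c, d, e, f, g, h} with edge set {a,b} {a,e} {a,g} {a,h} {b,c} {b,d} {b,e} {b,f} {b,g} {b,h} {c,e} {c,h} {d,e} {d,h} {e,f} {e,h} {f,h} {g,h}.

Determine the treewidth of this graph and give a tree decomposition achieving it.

The largest bag has 4 vertices, giving width 3; this decomposition certifies tw(G) ≤ 3. On the other hand G contains the 4-clique {a, b, g, h}. A clique must lie in a single bag of any decomposition, so no decomposition can have width below 3. The upper and lower bounds meet at 3, so that is the treewidth.

Treewidth 3.
One optimal decomposition is:
Bags: B1 = {b, e, f, h}  B2 = {a, b, e, h}  B3 = {b, c, e, h}  B4 = {b, d, e, h}  B5 = {a, b, g, h}
Tree: B1–B2, B2–B3, B2–B4, B2–B5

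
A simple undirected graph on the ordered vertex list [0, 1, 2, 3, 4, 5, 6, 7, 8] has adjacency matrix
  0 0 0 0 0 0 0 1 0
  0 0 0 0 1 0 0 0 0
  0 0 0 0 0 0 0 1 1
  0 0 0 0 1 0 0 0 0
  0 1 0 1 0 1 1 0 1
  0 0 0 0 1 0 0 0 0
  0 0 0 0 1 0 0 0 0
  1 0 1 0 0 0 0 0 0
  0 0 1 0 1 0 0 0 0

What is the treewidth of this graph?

A width-1 tree decomposition is:
Bags: B1 = {4, 8}  B2 = {4, 6}  B3 = {1, 4}  B4 = {3, 4}  B5 = {2, 8}  B6 = {2, 7}  B7 = {0, 7}  B8 = {4, 5}
Tree: B1–B2, B2–B3, B3–B4, B1–B5, B5–B6, B6–B7, B2–B8
Each bag holds 2 vertices, so the decomposition has width 1, which upper-bounds the treewidth. Any graph with an edge has treewidth ≥ 1, and G has the edge 8–4. Combining the bounds, tw(G) = 1.

1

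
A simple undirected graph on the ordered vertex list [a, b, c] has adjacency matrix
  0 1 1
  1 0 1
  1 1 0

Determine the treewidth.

2

A width-2 tree decomposition is:
Bags: B1 = {a, b, c}
Tree: (single bag)
With just one bag of size 3, the width is 3 − 1 = 2, so tw(G) ≤ 2. Conversely, {a, b, c} is a clique of size 3, and the vertices of any clique must share a bag in every tree decomposition; so some bag has ≥ 3 vertices and tw(G) ≥ 2. Therefore the treewidth is 2.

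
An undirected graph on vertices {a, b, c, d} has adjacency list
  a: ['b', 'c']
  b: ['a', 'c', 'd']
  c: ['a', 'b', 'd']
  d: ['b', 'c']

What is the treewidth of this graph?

2

A width-2 tree decomposition is:
Bags: B1 = {b, c, d}  B2 = {a, b, c}
Tree: B1–B2
The largest bag has 3 vertices, giving width 2; this decomposition certifies tw(G) ≤ 2. On the other hand G contains the 3-clique {b, c, d}. A clique must lie in a single bag of any decomposition, so no decomposition can have width below 2. Therefore the treewidth is 2.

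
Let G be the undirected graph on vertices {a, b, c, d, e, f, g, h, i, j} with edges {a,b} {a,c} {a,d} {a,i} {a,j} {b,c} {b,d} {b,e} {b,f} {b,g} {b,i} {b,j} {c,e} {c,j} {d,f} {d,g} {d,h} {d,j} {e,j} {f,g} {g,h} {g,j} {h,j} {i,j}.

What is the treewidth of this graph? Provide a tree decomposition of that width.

Treewidth 3.
One such decomposition:
Bags: B1 = {a, b, c, j}  B2 = {b, c, e, j}  B3 = {a, b, d, j}  B4 = {b, d, g, j}  B5 = {d, g, h, j}  B6 = {a, b, i, j}  B7 = {b, d, f, g}
Tree: B1–B2, B1–B3, B3–B4, B4–B5, B3–B6, B4–B7

Each bag holds 4 vertices, so the decomposition has width 3, which upper-bounds the treewidth. For the lower bound, the 4 vertices {d, g, h, j} are pairwise adjacent, and any tree decomposition puts a clique entirely inside one bag — forcing width ≥ 3. The upper and lower bounds meet at 3, so that is the treewidth.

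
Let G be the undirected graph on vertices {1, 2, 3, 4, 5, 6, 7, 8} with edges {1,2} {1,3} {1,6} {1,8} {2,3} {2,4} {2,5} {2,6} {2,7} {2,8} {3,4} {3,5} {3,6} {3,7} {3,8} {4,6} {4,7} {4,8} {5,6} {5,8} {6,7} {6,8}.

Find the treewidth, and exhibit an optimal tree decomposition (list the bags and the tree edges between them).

Treewidth 4.
Bags: B1 = {1, 2, 3, 6, 8}  B2 = {2, 3, 4, 6, 8}  B3 = {2, 3, 4, 6, 7}  B4 = {2, 3, 5, 6, 8}
Tree: B1–B2, B2–B3, B2–B4

Every bag has size at most 5, so the width is 5 − 1 = 4 and tw(G) ≤ 4. On the other hand G contains the 5-clique {1, 2, 3, 6, 8}. A clique must lie in a single bag of any decomposition, so no decomposition can have width below 4. Therefore the treewidth is 4.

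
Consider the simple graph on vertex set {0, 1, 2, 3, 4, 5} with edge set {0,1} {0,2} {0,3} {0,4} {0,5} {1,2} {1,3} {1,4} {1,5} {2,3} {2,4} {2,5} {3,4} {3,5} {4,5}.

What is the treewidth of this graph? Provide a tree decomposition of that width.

With just one bag of size 6, the width is 6 − 1 = 5, so tw(G) ≤ 5. On the other hand G contains the 6-clique {0, 1, 2, 3, 4, 5}. A clique must lie in a single bag of any decomposition, so no decomposition can have width below 5. The upper and lower bounds meet at 5, so that is the treewidth.

Treewidth 5.
Bags: B1 = {0, 1, 2, 3, 4, 5}
Tree: (single bag)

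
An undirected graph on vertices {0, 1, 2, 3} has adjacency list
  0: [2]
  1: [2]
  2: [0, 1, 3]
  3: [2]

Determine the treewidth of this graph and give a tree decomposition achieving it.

The largest bag has 2 vertices, giving width 1; this decomposition certifies tw(G) ≤ 1. G has an edge, so its treewidth is at least 1. Hence tw(G) = 1 exactly.

Treewidth 1.
One such decomposition:
Bags: B1 = {2, 3}  B2 = {0, 2}  B3 = {1, 2}
Tree: B1–B2, B2–B3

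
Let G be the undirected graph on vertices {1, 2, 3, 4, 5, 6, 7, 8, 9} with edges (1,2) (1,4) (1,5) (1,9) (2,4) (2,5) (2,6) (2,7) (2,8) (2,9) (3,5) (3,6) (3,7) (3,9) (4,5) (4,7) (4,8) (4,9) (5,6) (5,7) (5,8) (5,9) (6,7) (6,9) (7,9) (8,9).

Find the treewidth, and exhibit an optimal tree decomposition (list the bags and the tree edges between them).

Treewidth 4.
One such decomposition:
Bags: B1 = {2, 4, 5, 7, 9}  B2 = {2, 4, 5, 8, 9}  B3 = {2, 5, 6, 7, 9}  B4 = {1, 2, 4, 5, 9}  B5 = {3, 5, 6, 7, 9}
Tree: B1–B2, B1–B3, B2–B4, B3–B5

The largest bag has 5 vertices, giving width 4; this decomposition certifies tw(G) ≤ 4. Conversely, {2, 4, 5, 8, 9} is a clique of size 5, and the vertices of any clique must share a bag in every tree decomposition; so some bag has ≥ 5 vertices and tw(G) ≥ 4. Therefore the treewidth is 4.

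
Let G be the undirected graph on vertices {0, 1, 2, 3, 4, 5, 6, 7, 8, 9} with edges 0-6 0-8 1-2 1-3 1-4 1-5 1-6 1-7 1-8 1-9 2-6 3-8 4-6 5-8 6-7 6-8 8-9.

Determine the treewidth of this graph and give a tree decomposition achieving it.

Treewidth 2.
One optimal decomposition is:
Bags: B1 = {1, 4, 6}  B2 = {1, 6, 8}  B3 = {1, 8, 9}  B4 = {0, 6, 8}  B5 = {1, 3, 8}  B6 = {1, 5, 8}  B7 = {1, 2, 6}  B8 = {1, 6, 7}
Tree: B1–B2, B2–B3, B2–B4, B2–B5, B2–B6, B1–B7, B1–B8

Every bag has size at most 3, so the width is 3 − 1 = 2 and tw(G) ≤ 2. Conversely, {0, 6, 8} is a clique of size 3, and the vertices of any clique must share a bag in every tree decomposition; so some bag has ≥ 3 vertices and tw(G) ≥ 2. Combining the bounds, tw(G) = 2.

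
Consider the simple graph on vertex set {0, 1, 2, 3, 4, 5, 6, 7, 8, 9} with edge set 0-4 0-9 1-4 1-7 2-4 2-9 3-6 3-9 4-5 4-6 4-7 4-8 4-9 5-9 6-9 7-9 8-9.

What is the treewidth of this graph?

2

A width-2 tree decomposition is:
Bags: B1 = {4, 7, 9}  B2 = {2, 4, 9}  B3 = {4, 6, 9}  B4 = {4, 8, 9}  B5 = {4, 5, 9}  B6 = {0, 4, 9}  B7 = {1, 4, 7}  B8 = {3, 6, 9}
Tree: B1–B2, B2–B3, B2–B4, B2–B5, B2–B6, B1–B7, B3–B8
Each bag holds 3 vertices, so the decomposition has width 2, which upper-bounds the treewidth. On the other hand G contains the 3-clique {3, 6, 9}. A clique must lie in a single bag of any decomposition, so no decomposition can have width below 2. The upper and lower bounds meet at 2, so that is the treewidth.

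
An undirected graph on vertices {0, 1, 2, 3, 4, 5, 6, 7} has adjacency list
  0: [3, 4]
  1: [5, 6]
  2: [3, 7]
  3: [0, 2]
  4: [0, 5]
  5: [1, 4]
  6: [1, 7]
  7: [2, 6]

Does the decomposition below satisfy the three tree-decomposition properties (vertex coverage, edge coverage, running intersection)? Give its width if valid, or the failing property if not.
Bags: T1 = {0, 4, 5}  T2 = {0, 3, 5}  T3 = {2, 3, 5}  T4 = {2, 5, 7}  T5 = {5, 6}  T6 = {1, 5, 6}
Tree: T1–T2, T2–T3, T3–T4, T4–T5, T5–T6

No — edge (7,6) lies in no bag.

A tree decomposition must satisfy three properties: every vertex lies in some bag; for every edge, both endpoints lie together in some bag; and for every vertex, the bags containing it form a connected subtree. Here edge (7,6) lies in no bag, so the decomposition is invalid.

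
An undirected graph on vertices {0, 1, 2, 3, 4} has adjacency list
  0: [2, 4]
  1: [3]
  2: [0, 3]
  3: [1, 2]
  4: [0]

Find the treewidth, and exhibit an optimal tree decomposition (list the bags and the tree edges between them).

Each bag holds 2 vertices, so the decomposition has width 1, which upper-bounds the treewidth. G has an edge, so its treewidth is at least 1. The upper and lower bounds meet at 1, so that is the treewidth.

Treewidth 1.
One such decomposition:
Bags: B1 = {2, 3}  B2 = {0, 2}  B3 = {0, 4}  B4 = {1, 3}
Tree: B1–B2, B2–B3, B1–B4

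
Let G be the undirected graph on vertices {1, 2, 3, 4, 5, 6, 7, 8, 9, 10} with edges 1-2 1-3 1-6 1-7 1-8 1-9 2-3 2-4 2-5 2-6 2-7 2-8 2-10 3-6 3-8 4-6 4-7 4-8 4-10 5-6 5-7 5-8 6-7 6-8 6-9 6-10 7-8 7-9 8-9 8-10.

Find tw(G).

A width-4 tree decomposition is:
Bags: B1 = {2, 5, 6, 7, 8}  B2 = {2, 4, 6, 7, 8}  B3 = {1, 2, 6, 7, 8}  B4 = {1, 6, 7, 8, 9}  B5 = {2, 4, 6, 8, 10}  B6 = {1, 2, 3, 6, 8}
Tree: B1–B2, B2–B3, B3–B4, B2–B5, B3–B6
Every bag has size at most 5, so the width is 5 − 1 = 4 and tw(G) ≤ 4. Conversely, {1, 6, 7, 8, 9} is a clique of size 5, and the vertices of any clique must share a bag in every tree decomposition; so some bag has ≥ 5 vertices and tw(G) ≥ 4. The upper and lower bounds meet at 4, so that is the treewidth.

4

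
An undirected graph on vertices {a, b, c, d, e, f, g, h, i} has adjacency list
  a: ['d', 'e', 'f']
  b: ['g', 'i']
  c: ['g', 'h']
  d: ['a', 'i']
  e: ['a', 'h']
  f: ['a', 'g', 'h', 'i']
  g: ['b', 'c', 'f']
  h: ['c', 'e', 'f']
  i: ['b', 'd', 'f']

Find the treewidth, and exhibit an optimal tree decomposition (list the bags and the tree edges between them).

Treewidth 3.
One optimal decomposition is:
Bags: B1 = {c, e, g, h}  B2 = {e, f, g, h}  B3 = {a, e, f, g}  B4 = {a, b, f, g}  B5 = {a, b, f, i}  B6 = {a, b, d, i}
Tree: B1–B2, B2–B3, B3–B4, B4–B5, B5–B6

The largest bag has 4 vertices, giving width 3; this decomposition certifies tw(G) ≤ 3. For the lower bound: the 4 vertex sets {c,e,h}, {g}, {f}, {a,b,d,i} are disjoint, each induces a connected subgraph, and every pair is joined by at least one edge of G. Contracting each set to a single vertex therefore yields K_{4} as a minor, and since treewidth is minor-monotone, tw(G) ≥ tw(K_{4}) = 3. Combining the bounds, tw(G) = 3.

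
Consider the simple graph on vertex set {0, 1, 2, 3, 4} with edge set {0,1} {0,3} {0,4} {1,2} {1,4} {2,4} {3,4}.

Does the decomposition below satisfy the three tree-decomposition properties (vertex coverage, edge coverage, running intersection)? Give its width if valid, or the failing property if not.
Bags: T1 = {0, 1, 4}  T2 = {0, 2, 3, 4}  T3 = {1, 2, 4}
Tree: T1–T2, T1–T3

No — bags containing vertex 2 are not connected in the tree.

A tree decomposition must satisfy three properties: every vertex lies in some bag; for every edge, both endpoints lie together in some bag; and for every vertex, the bags containing it form a connected subtree. Here bags containing vertex 2 are not connected in the tree, so the decomposition is invalid.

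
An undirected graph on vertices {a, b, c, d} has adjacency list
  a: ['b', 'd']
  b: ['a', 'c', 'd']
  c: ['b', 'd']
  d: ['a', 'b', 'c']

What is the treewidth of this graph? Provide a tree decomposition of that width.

Every bag has size at most 3, so the width is 3 − 1 = 2 and tw(G) ≤ 2. For the lower bound, the 3 vertices {b, c, d} are pairwise adjacent, and any tree decomposition puts a clique entirely inside one bag — forcing width ≥ 2. The upper and lower bounds meet at 2, so that is the treewidth.

Treewidth 2.
One optimal decomposition is:
Bags: B1 = {b, c, d}  B2 = {a, b, d}
Tree: B1–B2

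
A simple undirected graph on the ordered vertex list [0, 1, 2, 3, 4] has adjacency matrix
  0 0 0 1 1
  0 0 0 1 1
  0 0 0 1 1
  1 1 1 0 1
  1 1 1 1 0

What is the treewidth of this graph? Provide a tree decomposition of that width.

Treewidth 2.
One such decomposition:
Bags: B1 = {2, 3, 4}  B2 = {1, 3, 4}  B3 = {0, 3, 4}
Tree: B1–B2, B1–B3

Every bag has size at most 3, so the width is 3 − 1 = 2 and tw(G) ≤ 2. On the other hand G contains the 3-clique {0, 3, 4}. A clique must lie in a single bag of any decomposition, so no decomposition can have width below 2. Hence tw(G) = 2 exactly.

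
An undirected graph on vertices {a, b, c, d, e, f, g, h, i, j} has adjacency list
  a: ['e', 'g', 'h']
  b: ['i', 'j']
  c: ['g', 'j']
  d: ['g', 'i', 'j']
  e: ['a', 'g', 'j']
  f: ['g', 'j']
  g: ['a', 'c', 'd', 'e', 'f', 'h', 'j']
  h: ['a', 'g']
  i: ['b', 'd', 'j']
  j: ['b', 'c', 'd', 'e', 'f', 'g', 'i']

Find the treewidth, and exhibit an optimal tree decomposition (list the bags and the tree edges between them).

Each bag holds 3 vertices, so the decomposition has width 2, which upper-bounds the treewidth. For the lower bound, the 3 vertices {d, g, j} are pairwise adjacent, and any tree decomposition puts a clique entirely inside one bag — forcing width ≥ 2. Hence tw(G) = 2 exactly.

Treewidth 2.
One optimal decomposition is:
Bags: B1 = {e, g, j}  B2 = {f, g, j}  B3 = {a, e, g}  B4 = {d, g, j}  B5 = {d, i, j}  B6 = {a, g, h}  B7 = {b, i, j}  B8 = {c, g, j}
Tree: B1–B2, B1–B3, B1–B4, B4–B5, B3–B6, B5–B7, B2–B8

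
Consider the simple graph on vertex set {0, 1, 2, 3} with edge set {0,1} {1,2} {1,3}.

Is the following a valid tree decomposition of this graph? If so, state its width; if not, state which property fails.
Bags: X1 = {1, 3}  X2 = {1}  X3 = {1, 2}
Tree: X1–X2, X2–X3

A tree decomposition must satisfy three properties: every vertex lies in some bag; for every edge, both endpoints lie together in some bag; and for every vertex, the bags containing it form a connected subtree. Here vertex 0 appears in no bag, so the decomposition is invalid.

No — vertex 0 appears in no bag.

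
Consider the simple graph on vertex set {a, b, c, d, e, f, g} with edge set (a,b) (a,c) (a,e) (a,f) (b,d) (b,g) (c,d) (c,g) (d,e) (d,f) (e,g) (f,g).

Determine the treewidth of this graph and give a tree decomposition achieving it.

Each bag holds 4 vertices, so the decomposition has width 3, which upper-bounds the treewidth. For the lower bound: the 4 vertex sets {f,g}, {c,d}, {a}, {e} are disjoint, each induces a connected subgraph, and every pair is joined by at least one edge of G. Contracting each set to a single vertex therefore yields K_{4} as a minor, and since treewidth is minor-monotone, tw(G) ≥ tw(K_{4}) = 3. Therefore the treewidth is 3.

Treewidth 3.
One such decomposition:
Bags: B1 = {a, d, f, g}  B2 = {a, c, d, g}  B3 = {a, d, e, g}  B4 = {a, b, d, g}
Tree: B1–B2, B2–B3, B3–B4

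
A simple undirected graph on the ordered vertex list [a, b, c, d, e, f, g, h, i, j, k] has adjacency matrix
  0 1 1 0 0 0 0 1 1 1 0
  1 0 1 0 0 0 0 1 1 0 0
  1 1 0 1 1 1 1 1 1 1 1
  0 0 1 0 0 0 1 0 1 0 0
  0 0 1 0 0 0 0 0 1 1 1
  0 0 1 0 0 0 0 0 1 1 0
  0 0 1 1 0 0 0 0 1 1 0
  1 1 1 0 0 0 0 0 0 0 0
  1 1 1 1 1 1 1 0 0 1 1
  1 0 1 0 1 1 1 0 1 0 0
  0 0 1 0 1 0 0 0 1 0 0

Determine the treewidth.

A width-3 tree decomposition is:
Bags: B1 = {a, b, c, i}  B2 = {a, c, i, j}  B3 = {c, e, i, j}  B4 = {a, b, c, h}  B5 = {c, g, i, j}  B6 = {c, e, i, k}  B7 = {c, f, i, j}  B8 = {c, d, g, i}
Tree: B1–B2, B2–B3, B1–B4, B3–B5, B3–B6, B5–B7, B5–B8
Every bag has size at most 4, so the width is 4 − 1 = 3 and tw(G) ≤ 3. For the lower bound, the 4 vertices {a, b, c, h} are pairwise adjacent, and any tree decomposition puts a clique entirely inside one bag — forcing width ≥ 3. Therefore the treewidth is 3.

3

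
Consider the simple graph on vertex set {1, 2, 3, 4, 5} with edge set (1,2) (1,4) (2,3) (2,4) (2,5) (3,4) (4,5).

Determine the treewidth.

2

A width-2 tree decomposition is:
Bags: B1 = {1, 2, 4}  B2 = {2, 4, 5}  B3 = {2, 3, 4}
Tree: B1–B2, B1–B3
The largest bag has 3 vertices, giving width 2; this decomposition certifies tw(G) ≤ 2. For the lower bound, the 3 vertices {1, 2, 4} are pairwise adjacent, and any tree decomposition puts a clique entirely inside one bag — forcing width ≥ 2. The upper and lower bounds meet at 2, so that is the treewidth.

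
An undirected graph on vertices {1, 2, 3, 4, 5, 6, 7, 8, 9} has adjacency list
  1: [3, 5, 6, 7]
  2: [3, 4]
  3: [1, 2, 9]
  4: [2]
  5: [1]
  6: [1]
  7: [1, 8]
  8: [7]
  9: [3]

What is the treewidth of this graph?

A width-1 tree decomposition is:
Bags: B1 = {3, 9}  B2 = {1, 3}  B3 = {1, 5}  B4 = {1, 7}  B5 = {1, 6}  B6 = {7, 8}  B7 = {2, 3}  B8 = {2, 4}
Tree: B1–B2, B2–B3, B3–B4, B3–B5, B4–B6, B2–B7, B7–B8
Every bag has size at most 2, so the width is 2 − 1 = 1 and tw(G) ≤ 1. Any graph with an edge has treewidth ≥ 1, and G has the edge 9–3. Combining the bounds, tw(G) = 1.

1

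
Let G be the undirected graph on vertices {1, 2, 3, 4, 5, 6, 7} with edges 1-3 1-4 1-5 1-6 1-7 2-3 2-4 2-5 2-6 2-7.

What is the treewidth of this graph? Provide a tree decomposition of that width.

Treewidth 2.
One such decomposition:
Bags: B1 = {1, 2, 3}  B2 = {1, 2, 6}  B3 = {1, 2, 4}  B4 = {1, 2, 5}  B5 = {1, 2, 7}
Tree: B1–B2, B2–B3, B3–B4, B4–B5

Each bag holds 3 vertices, so the decomposition has width 2, which upper-bounds the treewidth. The edges 1–3–2–6–1 form a cycle, so G is not a tree and its treewidth is at least 2. The upper and lower bounds meet at 2, so that is the treewidth.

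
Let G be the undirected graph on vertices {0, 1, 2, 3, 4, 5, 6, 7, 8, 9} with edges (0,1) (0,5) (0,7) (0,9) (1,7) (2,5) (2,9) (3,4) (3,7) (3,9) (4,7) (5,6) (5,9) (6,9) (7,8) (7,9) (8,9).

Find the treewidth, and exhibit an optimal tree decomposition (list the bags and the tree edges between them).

Treewidth 2.
One such decomposition:
Bags: B1 = {0, 5, 9}  B2 = {2, 5, 9}  B3 = {0, 7, 9}  B4 = {3, 7, 9}  B5 = {3, 4, 7}  B6 = {7, 8, 9}  B7 = {5, 6, 9}  B8 = {0, 1, 7}
Tree: B1–B2, B1–B3, B3–B4, B4–B5, B4–B6, B2–B7, B3–B8

The largest bag has 3 vertices, giving width 2; this decomposition certifies tw(G) ≤ 2. Conversely, {0, 1, 7} is a clique of size 3, and the vertices of any clique must share a bag in every tree decomposition; so some bag has ≥ 3 vertices and tw(G) ≥ 2. Therefore the treewidth is 2.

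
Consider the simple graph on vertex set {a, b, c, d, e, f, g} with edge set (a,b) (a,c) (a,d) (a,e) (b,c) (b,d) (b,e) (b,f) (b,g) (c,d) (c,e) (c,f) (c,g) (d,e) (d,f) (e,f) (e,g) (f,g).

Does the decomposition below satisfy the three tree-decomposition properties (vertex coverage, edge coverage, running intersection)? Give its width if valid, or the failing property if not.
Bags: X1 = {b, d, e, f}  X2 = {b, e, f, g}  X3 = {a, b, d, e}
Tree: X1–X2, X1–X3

No — vertex c appears in no bag.

A tree decomposition must satisfy three properties: every vertex lies in some bag; for every edge, both endpoints lie together in some bag; and for every vertex, the bags containing it form a connected subtree. Here vertex c appears in no bag, so the decomposition is invalid.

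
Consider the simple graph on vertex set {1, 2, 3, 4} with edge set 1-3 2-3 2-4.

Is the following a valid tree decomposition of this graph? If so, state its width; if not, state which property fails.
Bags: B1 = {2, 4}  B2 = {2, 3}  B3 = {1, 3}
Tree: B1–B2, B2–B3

Checking the three conditions: (i) the bags cover all of {1, 2, 3, 4}; (ii) for each edge, some bag contains both endpoints; (iii) the bags containing any fixed vertex form a subtree. All hold, so the decomposition is valid with width 2 − 1 = 1.

Yes; width 1.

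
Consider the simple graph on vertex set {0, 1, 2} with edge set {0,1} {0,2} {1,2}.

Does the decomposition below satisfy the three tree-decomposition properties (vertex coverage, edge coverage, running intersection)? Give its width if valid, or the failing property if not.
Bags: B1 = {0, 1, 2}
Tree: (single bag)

Yes; width 2.

Every vertex of G appears in some bag (union = {0, 1, 2}); every edge is covered by a bag; and for each vertex v the set of bags containing v is connected in the bag tree. The decomposition is therefore valid. The largest bag has 3 vertices, so the width is 2.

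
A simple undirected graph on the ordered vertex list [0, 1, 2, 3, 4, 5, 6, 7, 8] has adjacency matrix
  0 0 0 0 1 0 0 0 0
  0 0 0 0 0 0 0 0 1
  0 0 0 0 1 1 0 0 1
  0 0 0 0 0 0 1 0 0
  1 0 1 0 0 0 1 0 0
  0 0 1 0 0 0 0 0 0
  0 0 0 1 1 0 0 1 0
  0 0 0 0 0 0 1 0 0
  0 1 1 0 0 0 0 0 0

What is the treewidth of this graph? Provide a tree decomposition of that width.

The largest bag has 2 vertices, giving width 1; this decomposition certifies tw(G) ≤ 1. Since G has at least one edge (e.g. 4–2), it is not an edgeless graph, so tw(G) ≥ 1. Therefore the treewidth is 1.

Treewidth 1.
One optimal decomposition is:
Bags: B1 = {2, 4}  B2 = {2, 8}  B3 = {0, 4}  B4 = {4, 6}  B5 = {1, 8}  B6 = {3, 6}  B7 = {2, 5}  B8 = {6, 7}
Tree: B1–B2, B1–B3, B1–B4, B2–B5, B4–B6, B2–B7, B4–B8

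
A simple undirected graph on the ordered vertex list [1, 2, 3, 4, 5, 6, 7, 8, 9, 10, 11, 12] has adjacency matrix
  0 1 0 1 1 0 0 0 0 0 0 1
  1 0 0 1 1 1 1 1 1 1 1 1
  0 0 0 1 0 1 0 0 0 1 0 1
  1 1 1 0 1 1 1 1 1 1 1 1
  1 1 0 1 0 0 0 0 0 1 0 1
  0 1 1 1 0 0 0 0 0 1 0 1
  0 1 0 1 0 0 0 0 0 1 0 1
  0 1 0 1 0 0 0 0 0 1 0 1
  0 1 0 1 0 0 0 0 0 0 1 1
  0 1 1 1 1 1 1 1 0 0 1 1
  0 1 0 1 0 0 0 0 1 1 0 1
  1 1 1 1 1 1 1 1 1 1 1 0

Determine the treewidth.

4

A width-4 tree decomposition is:
Bags: B1 = {2, 4, 7, 10, 12}  B2 = {2, 4, 5, 10, 12}  B3 = {2, 4, 10, 11, 12}  B4 = {2, 4, 9, 11, 12}  B5 = {2, 4, 6, 10, 12}  B6 = {1, 2, 4, 5, 12}  B7 = {3, 4, 6, 10, 12}  B8 = {2, 4, 8, 10, 12}
Tree: B1–B2, B2–B3, B3–B4, B2–B5, B2–B6, B5–B7, B5–B8
Each bag holds 5 vertices, so the decomposition has width 4, which upper-bounds the treewidth. For the lower bound, the 5 vertices {1, 2, 4, 5, 12} are pairwise adjacent, and any tree decomposition puts a clique entirely inside one bag — forcing width ≥ 4. The upper and lower bounds meet at 4, so that is the treewidth.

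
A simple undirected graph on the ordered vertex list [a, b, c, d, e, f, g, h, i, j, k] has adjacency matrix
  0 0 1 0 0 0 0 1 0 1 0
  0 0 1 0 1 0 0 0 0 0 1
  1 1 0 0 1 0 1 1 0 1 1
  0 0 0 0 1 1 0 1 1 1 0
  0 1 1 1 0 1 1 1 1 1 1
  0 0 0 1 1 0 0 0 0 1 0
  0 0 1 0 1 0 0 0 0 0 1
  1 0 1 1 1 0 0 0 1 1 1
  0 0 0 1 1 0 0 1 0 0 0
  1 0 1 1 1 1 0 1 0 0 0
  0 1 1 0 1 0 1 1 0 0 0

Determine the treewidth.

3

A width-3 tree decomposition is:
Bags: B1 = {c, e, h, j}  B2 = {c, e, h, k}  B3 = {a, c, h, j}  B4 = {c, e, g, k}  B5 = {b, c, e, k}  B6 = {d, e, h, j}  B7 = {d, e, h, i}  B8 = {d, e, f, j}
Tree: B1–B2, B1–B3, B2–B4, B4–B5, B1–B6, B6–B7, B6–B8
Each bag holds 4 vertices, so the decomposition has width 3, which upper-bounds the treewidth. Conversely, {c, e, g, k} is a clique of size 4, and the vertices of any clique must share a bag in every tree decomposition; so some bag has ≥ 4 vertices and tw(G) ≥ 3. Therefore the treewidth is 3.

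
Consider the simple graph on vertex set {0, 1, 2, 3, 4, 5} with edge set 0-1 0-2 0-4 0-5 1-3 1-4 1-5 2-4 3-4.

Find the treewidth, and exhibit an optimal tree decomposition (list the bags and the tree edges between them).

Treewidth 2.
One optimal decomposition is:
Bags: B1 = {0, 1, 5}  B2 = {0, 1, 4}  B3 = {0, 2, 4}  B4 = {1, 3, 4}
Tree: B1–B2, B2–B3, B2–B4

Each bag holds 3 vertices, so the decomposition has width 2, which upper-bounds the treewidth. For the lower bound, the 3 vertices {0, 1, 4} are pairwise adjacent, and any tree decomposition puts a clique entirely inside one bag — forcing width ≥ 2. Therefore the treewidth is 2.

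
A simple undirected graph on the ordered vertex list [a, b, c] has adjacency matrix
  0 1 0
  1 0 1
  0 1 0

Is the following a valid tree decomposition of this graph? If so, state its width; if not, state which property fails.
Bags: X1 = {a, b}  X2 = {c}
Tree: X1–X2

No — edge (b,c) lies in no bag.

A tree decomposition must satisfy three properties: every vertex lies in some bag; for every edge, both endpoints lie together in some bag; and for every vertex, the bags containing it form a connected subtree. Here edge (b,c) lies in no bag, so the decomposition is invalid.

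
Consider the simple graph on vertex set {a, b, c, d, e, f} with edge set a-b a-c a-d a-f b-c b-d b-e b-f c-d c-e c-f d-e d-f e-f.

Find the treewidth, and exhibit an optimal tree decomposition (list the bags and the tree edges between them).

The largest bag has 5 vertices, giving width 4; this decomposition certifies tw(G) ≤ 4. For the lower bound, the 5 vertices {b, c, d, e, f} are pairwise adjacent, and any tree decomposition puts a clique entirely inside one bag — forcing width ≥ 4. Combining the bounds, tw(G) = 4.

Treewidth 4.
Bags: B1 = {b, c, d, e, f}  B2 = {a, b, c, d, f}
Tree: B1–B2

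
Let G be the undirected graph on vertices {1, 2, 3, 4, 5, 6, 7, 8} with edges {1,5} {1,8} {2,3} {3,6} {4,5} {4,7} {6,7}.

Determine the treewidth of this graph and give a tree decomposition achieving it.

Treewidth 1.
One optimal decomposition is:
Bags: B1 = {1, 8}  B2 = {1, 5}  B3 = {4, 5}  B4 = {4, 7}  B5 = {6, 7}  B6 = {3, 6}  B7 = {2, 3}
Tree: B1–B2, B2–B3, B3–B4, B4–B5, B5–B6, B6–B7

Each bag holds 2 vertices, so the decomposition has width 1, which upper-bounds the treewidth. G has an edge, so its treewidth is at least 1. Combining the bounds, tw(G) = 1.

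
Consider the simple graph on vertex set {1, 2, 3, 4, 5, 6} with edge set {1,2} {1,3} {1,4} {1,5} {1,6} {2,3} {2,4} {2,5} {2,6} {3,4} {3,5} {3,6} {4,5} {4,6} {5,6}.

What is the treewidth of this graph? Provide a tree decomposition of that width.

Treewidth 5.
Bags: B1 = {1, 2, 3, 4, 5, 6}
Tree: (single bag)

With just one bag of size 6, the width is 6 − 1 = 5, so tw(G) ≤ 5. On the other hand G contains the 6-clique {1, 2, 3, 4, 5, 6}. A clique must lie in a single bag of any decomposition, so no decomposition can have width below 5. The upper and lower bounds meet at 5, so that is the treewidth.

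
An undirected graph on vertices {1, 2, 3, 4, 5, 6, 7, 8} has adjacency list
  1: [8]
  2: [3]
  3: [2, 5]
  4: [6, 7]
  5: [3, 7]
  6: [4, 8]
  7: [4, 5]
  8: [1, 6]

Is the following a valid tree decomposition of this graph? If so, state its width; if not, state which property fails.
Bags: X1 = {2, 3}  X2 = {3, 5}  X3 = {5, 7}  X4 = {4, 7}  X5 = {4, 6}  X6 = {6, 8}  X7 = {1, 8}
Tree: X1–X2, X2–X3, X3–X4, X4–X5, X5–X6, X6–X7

Checking the three conditions: (i) the bags cover all of {1, 2, 3, 4, 5, 6, 7, 8}; (ii) for each edge, some bag contains both endpoints; (iii) the bags containing any fixed vertex form a subtree. All hold, so the decomposition is valid with width 2 − 1 = 1.

Yes; width 1.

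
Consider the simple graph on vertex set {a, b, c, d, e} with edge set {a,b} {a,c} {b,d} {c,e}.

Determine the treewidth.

1

A width-1 tree decomposition is:
Bags: B1 = {c, e}  B2 = {a, c}  B3 = {a, b}  B4 = {b, d}
Tree: B1–B2, B2–B3, B3–B4
The largest bag has 2 vertices, giving width 1; this decomposition certifies tw(G) ≤ 1. Any graph with an edge has treewidth ≥ 1, and G has the edge e–c. Hence tw(G) = 1 exactly.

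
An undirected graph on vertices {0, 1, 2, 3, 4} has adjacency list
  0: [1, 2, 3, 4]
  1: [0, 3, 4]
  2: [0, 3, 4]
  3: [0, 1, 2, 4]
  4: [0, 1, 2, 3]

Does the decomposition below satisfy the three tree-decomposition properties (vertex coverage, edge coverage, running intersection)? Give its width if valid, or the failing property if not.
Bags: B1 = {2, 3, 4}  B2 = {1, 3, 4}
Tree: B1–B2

A tree decomposition must satisfy three properties: every vertex lies in some bag; for every edge, both endpoints lie together in some bag; and for every vertex, the bags containing it form a connected subtree. Here vertex 0 appears in no bag, so the decomposition is invalid.

No — vertex 0 appears in no bag.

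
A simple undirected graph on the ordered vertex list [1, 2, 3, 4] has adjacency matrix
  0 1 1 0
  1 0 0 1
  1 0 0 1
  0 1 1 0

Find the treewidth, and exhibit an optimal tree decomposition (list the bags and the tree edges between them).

Treewidth 2.
Bags: B1 = {2, 3, 4}  B2 = {1, 2, 3}
Tree: B1–B2

Every bag has size at most 3, so the width is 3 − 1 = 2 and tw(G) ≤ 2. Since 2–4–3–1–2 is a cycle in G, G is not acyclic. Forests are exactly the graphs of treewidth ≤ 1, so tw(G) ≥ 2. The upper and lower bounds meet at 2, so that is the treewidth.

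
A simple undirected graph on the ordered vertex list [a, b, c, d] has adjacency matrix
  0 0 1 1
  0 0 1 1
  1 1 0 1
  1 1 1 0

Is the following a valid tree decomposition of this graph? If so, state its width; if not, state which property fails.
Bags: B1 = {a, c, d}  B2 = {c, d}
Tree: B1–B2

No — vertex b appears in no bag.

A tree decomposition must satisfy three properties: every vertex lies in some bag; for every edge, both endpoints lie together in some bag; and for every vertex, the bags containing it form a connected subtree. Here vertex b appears in no bag, so the decomposition is invalid.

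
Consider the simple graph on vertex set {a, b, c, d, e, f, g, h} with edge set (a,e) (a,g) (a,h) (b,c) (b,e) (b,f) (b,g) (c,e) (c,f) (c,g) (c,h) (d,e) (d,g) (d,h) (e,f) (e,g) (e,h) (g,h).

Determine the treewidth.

A width-3 tree decomposition is:
Bags: B1 = {c, e, g, h}  B2 = {d, e, g, h}  B3 = {b, c, e, g}  B4 = {a, e, g, h}  B5 = {b, c, e, f}
Tree: B1–B2, B1–B3, B2–B4, B3–B5
Each bag holds 4 vertices, so the decomposition has width 3, which upper-bounds the treewidth. Conversely, {d, e, g, h} is a clique of size 4, and the vertices of any clique must share a bag in every tree decomposition; so some bag has ≥ 4 vertices and tw(G) ≥ 3. Therefore the treewidth is 3.

3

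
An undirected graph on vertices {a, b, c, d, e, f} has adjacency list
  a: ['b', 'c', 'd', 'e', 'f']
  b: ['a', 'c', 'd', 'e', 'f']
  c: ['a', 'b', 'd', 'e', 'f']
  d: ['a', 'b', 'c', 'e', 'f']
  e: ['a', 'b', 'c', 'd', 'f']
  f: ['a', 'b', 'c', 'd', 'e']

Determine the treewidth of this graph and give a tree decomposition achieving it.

Treewidth 5.
One such decomposition:
Bags: B1 = {a, b, c, d, e, f}
Tree: (single bag)

A single bag containing all 6 vertices is trivially a valid decomposition of width 5. On the other hand G contains the 6-clique {a, b, c, d, e, f}. A clique must lie in a single bag of any decomposition, so no decomposition can have width below 5. Combining the bounds, tw(G) = 5.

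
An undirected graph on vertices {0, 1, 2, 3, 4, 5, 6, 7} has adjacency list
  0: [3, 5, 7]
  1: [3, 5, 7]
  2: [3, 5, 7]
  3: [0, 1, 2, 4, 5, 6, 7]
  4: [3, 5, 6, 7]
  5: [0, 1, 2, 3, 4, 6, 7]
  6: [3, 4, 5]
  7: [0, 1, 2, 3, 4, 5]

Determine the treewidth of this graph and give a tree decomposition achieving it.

Treewidth 3.
One such decomposition:
Bags: B1 = {2, 3, 5, 7}  B2 = {0, 3, 5, 7}  B3 = {3, 4, 5, 7}  B4 = {3, 4, 5, 6}  B5 = {1, 3, 5, 7}
Tree: B1–B2, B1–B3, B3–B4, B2–B5

Each bag holds 4 vertices, so the decomposition has width 3, which upper-bounds the treewidth. For the lower bound, the 4 vertices {3, 4, 5, 6} are pairwise adjacent, and any tree decomposition puts a clique entirely inside one bag — forcing width ≥ 3. The upper and lower bounds meet at 3, so that is the treewidth.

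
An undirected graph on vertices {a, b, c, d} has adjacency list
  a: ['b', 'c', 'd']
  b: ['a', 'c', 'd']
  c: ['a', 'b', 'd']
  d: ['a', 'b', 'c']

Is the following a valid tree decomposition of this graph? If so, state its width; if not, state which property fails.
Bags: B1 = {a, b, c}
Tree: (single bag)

A tree decomposition must satisfy three properties: every vertex lies in some bag; for every edge, both endpoints lie together in some bag; and for every vertex, the bags containing it form a connected subtree. Here vertex d appears in no bag, so the decomposition is invalid.

No — vertex d appears in no bag.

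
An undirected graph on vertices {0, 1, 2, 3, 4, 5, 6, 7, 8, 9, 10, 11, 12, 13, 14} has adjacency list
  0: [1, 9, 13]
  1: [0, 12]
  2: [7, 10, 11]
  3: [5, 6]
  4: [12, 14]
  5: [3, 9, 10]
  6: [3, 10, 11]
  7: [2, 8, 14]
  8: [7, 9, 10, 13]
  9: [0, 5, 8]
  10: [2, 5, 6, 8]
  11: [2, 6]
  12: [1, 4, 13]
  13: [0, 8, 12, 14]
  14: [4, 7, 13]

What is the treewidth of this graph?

A width-3 tree decomposition is:
Bags: B1 = {0, 1, 4, 12}  B2 = {0, 4, 12, 13}  B3 = {0, 4, 13, 14}  B4 = {0, 9, 13, 14}  B5 = {8, 9, 13, 14}  B6 = {7, 8, 9, 14}  B7 = {5, 7, 8, 9}  B8 = {5, 7, 8, 10}  B9 = {2, 5, 7, 10}  B10 = {2, 3, 5, 10}  B11 = {2, 3, 6, 10}  B12 = {2, 3, 6, 11}
Tree: B1–B2, B2–B3, B3–B4, B4–B5, B5–B6, B6–B7, B7–B8, B8–B9, B9–B10, B10–B11, B11–B12
Every bag has size at most 4, so the width is 4 − 1 = 3 and tw(G) ≤ 3. For the lower bound: the 4 vertex sets {1,4,12}, {0}, {13}, {7,8,9,14} are disjoint, each induces a connected subgraph, and every pair is joined by at least one edge of G. Contracting each set to a single vertex therefore yields K_{4} as a minor, and since treewidth is minor-monotone, tw(G) ≥ tw(K_{4}) = 3. The upper and lower bounds meet at 3, so that is the treewidth.

3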